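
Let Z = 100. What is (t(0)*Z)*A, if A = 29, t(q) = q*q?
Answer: 0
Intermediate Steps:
t(q) = q**2
(t(0)*Z)*A = (0**2*100)*29 = (0*100)*29 = 0*29 = 0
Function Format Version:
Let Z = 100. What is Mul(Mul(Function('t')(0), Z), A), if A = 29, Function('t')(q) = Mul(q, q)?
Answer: 0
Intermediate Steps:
Function('t')(q) = Pow(q, 2)
Mul(Mul(Function('t')(0), Z), A) = Mul(Mul(Pow(0, 2), 100), 29) = Mul(Mul(0, 100), 29) = Mul(0, 29) = 0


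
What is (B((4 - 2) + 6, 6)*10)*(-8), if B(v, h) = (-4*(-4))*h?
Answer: -7680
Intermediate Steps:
B(v, h) = 16*h
(B((4 - 2) + 6, 6)*10)*(-8) = ((16*6)*10)*(-8) = (96*10)*(-8) = 960*(-8) = -7680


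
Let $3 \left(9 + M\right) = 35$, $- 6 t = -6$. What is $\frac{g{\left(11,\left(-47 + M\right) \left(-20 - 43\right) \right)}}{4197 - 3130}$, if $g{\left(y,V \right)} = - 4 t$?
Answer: $- \frac{4}{1067} \approx -0.0037488$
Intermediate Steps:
$t = 1$ ($t = \left(- \frac{1}{6}\right) \left(-6\right) = 1$)
$M = \frac{8}{3}$ ($M = -9 + \frac{1}{3} \cdot 35 = -9 + \frac{35}{3} = \frac{8}{3} \approx 2.6667$)
$g{\left(y,V \right)} = -4$ ($g{\left(y,V \right)} = \left(-4\right) 1 = -4$)
$\frac{g{\left(11,\left(-47 + M\right) \left(-20 - 43\right) \right)}}{4197 - 3130} = - \frac{4}{4197 - 3130} = - \frac{4}{1067}$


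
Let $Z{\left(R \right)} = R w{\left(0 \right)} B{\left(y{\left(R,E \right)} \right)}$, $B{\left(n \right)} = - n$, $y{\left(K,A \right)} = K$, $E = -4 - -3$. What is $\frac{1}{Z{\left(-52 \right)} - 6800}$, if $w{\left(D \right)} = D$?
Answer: $- \frac{1}{6800} \approx -0.00014706$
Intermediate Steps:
$E = -1$ ($E = -4 + 3 = -1$)
$Z{\left(R \right)} = 0$ ($Z{\left(R \right)} = R 0 \left(- R\right) = 0 \left(- R\right) = 0$)
$\frac{1}{Z{\left(-52 \right)} - 6800} = \frac{1}{0 - 6800} = \frac{1}{-6800} = - \frac{1}{6800}$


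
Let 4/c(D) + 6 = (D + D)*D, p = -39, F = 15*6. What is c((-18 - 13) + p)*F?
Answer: 180/4897 ≈ 0.036757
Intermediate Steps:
F = 90
c(D) = 4/(-6 + 2*D**2) (c(D) = 4/(-6 + (D + D)*D) = 4/(-6 + (2*D)*D) = 4/(-6 + 2*D**2))
c((-18 - 13) + p)*F = (2/(-3 + ((-18 - 13) - 39)**2))*90 = (2/(-3 + (-31 - 39)**2))*90 = (2/(-3 + (-70)**2))*90 = (2/(-3 + 4900))*90 = (2/4897)*90 = 180/4897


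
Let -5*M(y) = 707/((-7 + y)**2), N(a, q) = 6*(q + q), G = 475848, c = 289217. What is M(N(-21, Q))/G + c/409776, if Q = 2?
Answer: 8286059316937/11740088546640 ≈ 0.70579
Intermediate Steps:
N(a, q) = 12*q (N(a, q) = 6*(2*q) = 12*q)
M(y) = -707/(5*(-7 + y)**2) (M(y) = -707/(5*((-7 + y)**2)) = -707/(5*(-7 + y)**2))
M(N(-21, Q))/G + c/409776 = -707/(5*(-7 + 12*2)**2)/475848 + 289217/409776 = -707/(5*(-7 + 24)**2)*(1/475848) + 289217*(1/409776) = -707/5/17**2*(1/475848) + 289217/409776 = -707/5*1/289*(1/475848) + 289217/409776 = -707/1445*1/475848 + 289217/409776 = -707/687600360 + 289217/409776 = 8286059316937/11740088546640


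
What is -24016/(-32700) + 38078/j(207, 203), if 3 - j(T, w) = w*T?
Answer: -3278421/19083175 ≈ -0.17180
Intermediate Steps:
j(T, w) = 3 - T*w (j(T, w) = 3 - w*T = 3 - T*w)
-24016/(-32700) + 38078/j(207, 203) = -24016/(-32700) + 38078/(3 - 1*207*203) = -24016*(-1/32700) + 38078/(3 - 42021) = 6004/8175 + 38078/(-42018) = 6004/8175 + 38078*(-1/42018) = 6004/8175 - 19039/21009 = -3278421/19083175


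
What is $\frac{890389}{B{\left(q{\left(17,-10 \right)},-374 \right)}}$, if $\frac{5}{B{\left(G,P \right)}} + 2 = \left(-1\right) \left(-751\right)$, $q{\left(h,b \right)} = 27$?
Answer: $\frac{666901361}{5} \approx 1.3338 \cdot 10^{8}$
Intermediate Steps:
$B{\left(G,P \right)} = \frac{5}{749}$ ($B{\left(G,P \right)} = \frac{5}{-2 - -751} = \frac{5}{-2 + 751} = \frac{5}{749}$)
$\frac{890389}{B{\left(q{\left(17,-10 \right)},-374 \right)}} = \frac{890389}{\frac{5}{749}} = 890389 \cdot \frac{749}{5} = \frac{666901361}{5}$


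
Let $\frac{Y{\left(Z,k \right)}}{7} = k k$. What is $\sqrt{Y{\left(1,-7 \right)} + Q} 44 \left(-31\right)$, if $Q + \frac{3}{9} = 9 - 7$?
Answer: $- \frac{1364 \sqrt{3102}}{3} \approx -25323.0$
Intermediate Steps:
$Y{\left(Z,k \right)} = 7 k^{2}$ ($Y{\left(Z,k \right)} = 7 k k = 7 k^{2}$)
$Q = \frac{5}{3}$ ($Q = - \frac{1}{3} + \left(9 - 7\right) = - \frac{1}{3} + 2 = \frac{5}{3} \approx 1.6667$)
$\sqrt{Y{\left(1,-7 \right)} + Q} 44 \left(-31\right) = \sqrt{7 \left(-7\right)^{2} + \frac{5}{3}} \cdot 44 \left(-31\right) = \sqrt{7 \cdot 49 + \frac{5}{3}} \cdot 44 \left(-31\right) = \sqrt{343 + \frac{5}{3}} \cdot 44 \left(-31\right) = \sqrt{\frac{1034}{3}} \cdot 44 \left(-31\right) = \frac{\sqrt{3102}}{3} \cdot 44 \left(-31\right) = \frac{44 \sqrt{3102}}{3} \left(-31\right) = - \frac{1364 \sqrt{3102}}{3}$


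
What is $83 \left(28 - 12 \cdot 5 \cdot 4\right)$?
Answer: $-17596$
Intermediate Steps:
$83 \left(28 - 12 \cdot 5 \cdot 4\right) = 83 \left(28 - 240\right) = 83 \left(-212\right) = -17596$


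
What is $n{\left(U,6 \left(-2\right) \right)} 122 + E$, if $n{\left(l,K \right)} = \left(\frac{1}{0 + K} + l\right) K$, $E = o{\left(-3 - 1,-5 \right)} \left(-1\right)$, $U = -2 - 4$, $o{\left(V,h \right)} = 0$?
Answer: $8906$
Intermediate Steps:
$U = -6$
$E = 0$ ($E = 0 \left(-1\right) = 0$)
$n{\left(l,K \right)} = K \left(l + \frac{1}{K}\right)$ ($n{\left(l,K \right)} = \left(\frac{1}{K} + l\right) K = \left(l + \frac{1}{K}\right) K = K \left(l + \frac{1}{K}\right)$)
$n{\left(U,6 \left(-2\right) \right)} 122 + E = \left(1 + 6 \left(-2\right) \left(-6\right)\right) 122 + 0 = \left(1 - -72\right) 122 + 0 = \left(1 + 72\right) 122 + 0 = 73 \cdot 122 + 0 = 8906 + 0 = 8906$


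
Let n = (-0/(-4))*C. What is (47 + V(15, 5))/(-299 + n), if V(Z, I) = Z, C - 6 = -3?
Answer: -62/299 ≈ -0.20736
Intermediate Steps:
C = 3 (C = 6 - 3 = 3)
n = 0 (n = -0/(-4)*3 = -0*(-1)/4*3 = -3*0*3 = 0*3 = 0)
(47 + V(15, 5))/(-299 + n) = (47 + 15)/(-299 + 0) = 62/(-299) = 62*(-1/299) = -62/299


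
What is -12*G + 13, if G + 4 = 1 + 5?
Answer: -11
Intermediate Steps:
G = 2 (G = -4 + (1 + 5) = -4 + 6 = 2)
-12*G + 13 = -12*2 + 13 = -24 + 13 = -11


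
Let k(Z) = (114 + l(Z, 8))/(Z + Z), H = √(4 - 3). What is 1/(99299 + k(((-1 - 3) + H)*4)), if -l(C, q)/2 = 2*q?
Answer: 12/1191547 ≈ 1.0071e-5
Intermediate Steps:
l(C, q) = -4*q
H = 1 (H = √1 = 1)
k(Z) = 41/Z (k(Z) = (114 - 4*8)/(Z + Z) = (114 - 32)/((2*Z)) = 82*(1/(2*Z)) = 41/Z)
1/(99299 + k(((-1 - 3) + H)*4)) = 1/(99299 + 41/((((-1 - 3) + 1)*4))) = 1/(99299 + 41/(((-4 + 1)*4))) = 1/(99299 + 41/((-3*4))) = 1/(99299 + 41/(-12)) = 1/(99299 + 41*(-1/12)) = 1/(99299 - 41/12) = 1/(1191547/12) = 12/1191547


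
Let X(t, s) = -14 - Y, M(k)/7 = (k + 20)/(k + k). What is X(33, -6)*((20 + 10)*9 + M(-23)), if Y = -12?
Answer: -12441/23 ≈ -540.91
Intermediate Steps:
M(k) = 7*(20 + k)/(2*k) (M(k) = 7*((k + 20)/(k + k)) = 7*((20 + k)/((2*k))) = 7*((20 + k)*(1/(2*k))) = 7*((20 + k)/(2*k)) = 7*(20 + k)/(2*k))
X(t, s) = -2 (X(t, s) = -14 - 1*(-12) = -14 + 12 = -2)
X(33, -6)*((20 + 10)*9 + M(-23)) = -2*((20 + 10)*9 + (7/2 + 70/(-23))) = -2*(30*9 + (7/2 + 70*(-1/23))) = -2*(270 + (7/2 - 70/23)) = -2*(270 + 21/46) = -2*12441/46 = -12441/23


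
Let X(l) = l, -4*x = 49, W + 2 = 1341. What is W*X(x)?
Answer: -65611/4 ≈ -16403.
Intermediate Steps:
W = 1339 (W = -2 + 1341 = 1339)
x = -49/4 (x = -1/4*49 = -49/4 ≈ -12.250)
W*X(x) = 1339*(-49/4) = -65611/4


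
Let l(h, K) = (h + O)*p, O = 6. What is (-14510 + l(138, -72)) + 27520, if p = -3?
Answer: 12578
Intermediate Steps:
l(h, K) = -18 - 3*h (l(h, K) = (h + 6)*(-3) = (6 + h)*(-3) = -18 - 3*h)
(-14510 + l(138, -72)) + 27520 = (-14510 + (-18 - 3*138)) + 27520 = (-14510 + (-18 - 414)) + 27520 = (-14510 - 432) + 27520 = -14942 + 27520 = 12578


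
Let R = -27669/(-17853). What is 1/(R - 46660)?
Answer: -5951/277664437 ≈ -2.1432e-5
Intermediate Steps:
R = 9223/5951 (R = -27669*(-1/17853) = 9223/5951 ≈ 1.5498)
1/(R - 46660) = 1/(9223/5951 - 46660) = 1/(-277664437/5951) = -5951/277664437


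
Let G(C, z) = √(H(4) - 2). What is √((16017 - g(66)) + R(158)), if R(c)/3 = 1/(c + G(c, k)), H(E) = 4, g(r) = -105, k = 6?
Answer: √(2547279 + 16122*√2)/√(158 + √2) ≈ 126.97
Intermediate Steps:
G(C, z) = √2 (G(C, z) = √(4 - 2) = √2)
R(c) = 3/(c + √2)
√((16017 - g(66)) + R(158)) = √((16017 - 1*(-105)) + 3/(158 + √2)) = √((16017 + 105) + 3/(158 + √2)) = √(16122 + 3/(158 + √2))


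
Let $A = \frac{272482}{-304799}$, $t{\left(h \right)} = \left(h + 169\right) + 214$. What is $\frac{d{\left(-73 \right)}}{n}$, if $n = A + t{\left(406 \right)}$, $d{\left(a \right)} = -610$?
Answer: $- \frac{185927390}{240213929} \approx -0.77401$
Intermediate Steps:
$t{\left(h \right)} = 383 + h$ ($t{\left(h \right)} = \left(169 + h\right) + 214 = 383 + h$)
$A = - \frac{272482}{304799}$ ($A = 272482 \left(- \frac{1}{304799}\right) = - \frac{272482}{304799} \approx -0.89397$)
$n = \frac{240213929}{304799}$ ($n = - \frac{272482}{304799} + \left(383 + 406\right) = - \frac{272482}{304799} + 789 = \frac{240213929}{304799} \approx 788.11$)
$\frac{d{\left(-73 \right)}}{n} = - \frac{610}{\frac{240213929}{304799}} = \left(-610\right) \frac{304799}{240213929} = - \frac{185927390}{240213929}$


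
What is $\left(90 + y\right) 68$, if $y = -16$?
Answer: $5032$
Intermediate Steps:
$\left(90 + y\right) 68 = \left(90 - 16\right) 68 = 74 \cdot 68 = 5032$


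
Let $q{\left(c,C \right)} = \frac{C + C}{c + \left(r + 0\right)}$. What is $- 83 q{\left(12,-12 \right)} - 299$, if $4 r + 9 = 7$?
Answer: $- \frac{2893}{23} \approx -125.78$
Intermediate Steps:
$r = - \frac{1}{2}$ ($r = - \frac{9}{4} + \frac{1}{4} \cdot 7 = - \frac{9}{4} + \frac{7}{4} = - \frac{1}{2} \approx -0.5$)
$q{\left(c,C \right)} = \frac{2 C}{- \frac{1}{2} + c}$ ($q{\left(c,C \right)} = \frac{C + C}{c + \left(- \frac{1}{2} + 0\right)} = \frac{2 C}{c - \frac{1}{2}} = \frac{2 C}{- \frac{1}{2} + c}$)
$- 83 q{\left(12,-12 \right)} - 299 = - 83 \cdot 4 \left(-12\right) \frac{1}{-1 + 2 \cdot 12} - 299 = - 83 \cdot 4 \left(-12\right) \frac{1}{-1 + 24} - 299 = - 83 \cdot 4 \left(-12\right) \frac{1}{23} - 299 = \left(-83\right) \left(- \frac{48}{23}\right) - 299 = \frac{3984}{23} - 299 = - \frac{2893}{23}$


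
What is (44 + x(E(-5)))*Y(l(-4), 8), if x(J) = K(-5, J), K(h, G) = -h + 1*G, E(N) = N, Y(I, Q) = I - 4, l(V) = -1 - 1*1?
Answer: -264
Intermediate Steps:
l(V) = -2 (l(V) = -1 - 1 = -2)
Y(I, Q) = -4 + I
K(h, G) = G - h (K(h, G) = -h + G = G - h)
x(J) = 5 + J (x(J) = J - 1*(-5) = J + 5 = 5 + J)
(44 + x(E(-5)))*Y(l(-4), 8) = (44 + (5 - 5))*(-4 - 2) = (44 + 0)*(-6) = 44*(-6) = -264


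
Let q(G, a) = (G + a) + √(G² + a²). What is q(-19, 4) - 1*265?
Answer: -280 + √377 ≈ -260.58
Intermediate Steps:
q(G, a) = G + a + √(G² + a²)
q(-19, 4) - 1*265 = (-19 + 4 + √((-19)² + 4²)) - 1*265 = (-19 + 4 + √(361 + 16)) - 265 = (-19 + 4 + √377) - 265 = (-15 + √377) - 265 = -280 + √377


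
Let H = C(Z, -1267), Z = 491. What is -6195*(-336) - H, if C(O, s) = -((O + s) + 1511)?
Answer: 2082255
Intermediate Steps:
C(O, s) = -1511 - O - s (C(O, s) = -(1511 + O + s) = -1511 - O - s)
H = -735 (H = -1511 - 1*491 - 1*(-1267) = -1511 - 491 + 1267 = -735)
-6195*(-336) - H = -6195*(-336) - 1*(-735) = 2081520 + 735 = 2082255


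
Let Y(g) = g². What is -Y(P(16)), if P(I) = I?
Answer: -256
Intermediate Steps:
-Y(P(16)) = -1*16² = -1*256 = -256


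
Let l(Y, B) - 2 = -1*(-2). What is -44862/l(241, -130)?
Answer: -22431/2 ≈ -11216.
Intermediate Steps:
l(Y, B) = 4 (l(Y, B) = 2 - 1*(-2) = 2 + 2 = 4)
-44862/l(241, -130) = -44862/4 = -44862*1/4 = -22431/2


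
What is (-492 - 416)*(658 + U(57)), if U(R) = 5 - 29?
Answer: -575672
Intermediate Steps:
U(R) = -24
(-492 - 416)*(658 + U(57)) = (-492 - 416)*(658 - 24) = -908*634 = -575672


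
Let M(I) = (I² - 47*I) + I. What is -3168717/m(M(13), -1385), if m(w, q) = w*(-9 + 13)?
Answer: 1056239/572 ≈ 1846.6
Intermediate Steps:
M(I) = I² - 46*I
m(w, q) = 4*w (m(w, q) = w*4 = 4*w)
-3168717/m(M(13), -1385) = -3168717*1/(52*(-46 + 13)) = -3168717/(4*(13*(-33))) = -3168717/(4*(-429)) = -3168717/(-1716) = -3168717*(-1/1716) = 1056239/572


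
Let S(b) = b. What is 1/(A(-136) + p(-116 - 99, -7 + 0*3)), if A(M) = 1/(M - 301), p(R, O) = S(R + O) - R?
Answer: -437/3060 ≈ -0.14281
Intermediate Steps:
p(R, O) = O (p(R, O) = (R + O) - R = (O + R) - R = O)
A(M) = 1/(-301 + M)
1/(A(-136) + p(-116 - 99, -7 + 0*3)) = 1/(1/(-301 - 136) + (-7 + 0*3)) = 1/(1/(-437) + (-7 + 0)) = 1/(-1/437 - 7) = 1/(-3060/437) = -437/3060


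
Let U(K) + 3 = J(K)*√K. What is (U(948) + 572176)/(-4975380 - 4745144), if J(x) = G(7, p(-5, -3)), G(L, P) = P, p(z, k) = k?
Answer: -572173/9720524 + 3*√237/4860262 ≈ -0.058853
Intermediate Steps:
J(x) = -3
U(K) = -3 - 3*√K
(U(948) + 572176)/(-4975380 - 4745144) = ((-3 - 6*√237) + 572176)/(-4975380 - 4745144) = ((-3 - 6*√237) + 572176)/(-9720524) = ((-3 - 6*√237) + 572176)*(-1/9720524) = (572173 - 6*√237)*(-1/9720524) = -572173/9720524 + 3*√237/4860262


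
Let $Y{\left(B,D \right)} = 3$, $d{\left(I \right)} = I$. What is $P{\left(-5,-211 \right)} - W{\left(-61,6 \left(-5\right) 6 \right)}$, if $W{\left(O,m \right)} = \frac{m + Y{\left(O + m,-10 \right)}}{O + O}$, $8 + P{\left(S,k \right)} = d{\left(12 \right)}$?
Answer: $\frac{311}{122} \approx 2.5492$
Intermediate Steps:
$P{\left(S,k \right)} = 4$ ($P{\left(S,k \right)} = -8 + 12 = 4$)
$W{\left(O,m \right)} = \frac{3 + m}{2 O}$ ($W{\left(O,m \right)} = \frac{m + 3}{O + O} = \frac{3 + m}{2 O}$)
$P{\left(-5,-211 \right)} - W{\left(-61,6 \left(-5\right) 6 \right)} = 4 - \frac{3 + 6 \left(-5\right) 6}{2 \left(-61\right)} = 4 - \frac{1}{2} \left(- \frac{1}{61}\right) \left(3 - 180\right) = 4 - \frac{1}{2} \left(- \frac{1}{61}\right) \left(-177\right) = 4 - \frac{177}{122} = \frac{311}{122}$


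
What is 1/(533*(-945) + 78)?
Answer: -1/503607 ≈ -1.9857e-6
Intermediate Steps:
1/(533*(-945) + 78) = 1/(-503685 + 78) = 1/(-503607) = -1/503607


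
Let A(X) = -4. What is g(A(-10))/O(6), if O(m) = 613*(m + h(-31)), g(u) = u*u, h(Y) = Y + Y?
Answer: -2/4291 ≈ -0.00046609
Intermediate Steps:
h(Y) = 2*Y
g(u) = u**2
O(m) = -38006 + 613*m (O(m) = 613*(m + 2*(-31)) = 613*(m - 62) = 613*(-62 + m) = -38006 + 613*m)
g(A(-10))/O(6) = (-4)**2/(-38006 + 613*6) = 16/(-38006 + 3678) = 16/(-34328) = 16*(-1/34328) = -2/4291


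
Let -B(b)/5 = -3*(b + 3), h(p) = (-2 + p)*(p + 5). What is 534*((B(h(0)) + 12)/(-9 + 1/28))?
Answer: 1390536/251 ≈ 5540.0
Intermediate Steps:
h(p) = (-2 + p)*(5 + p)
B(b) = 45 + 15*b (B(b) = -(-15)*(b + 3) = -(-15)*(3 + b) = -5*(-9 - 3*b) = 45 + 15*b)
534*((B(h(0)) + 12)/(-9 + 1/28)) = 534*(((45 + 15*(-10 + 0**2 + 3*0)) + 12)/(-9 + 1/28)) = 534*(((45 + 15*(-10 + 0 + 0)) + 12)/(-9 + 1/28)) = 534*(((45 + 15*(-10)) + 12)/(-251/28)) = 534*(((45 - 150) + 12)*(-28/251)) = 534*((-105 + 12)*(-28/251)) = 534*(-93*(-28/251)) = 534*(2604/251) = 1390536/251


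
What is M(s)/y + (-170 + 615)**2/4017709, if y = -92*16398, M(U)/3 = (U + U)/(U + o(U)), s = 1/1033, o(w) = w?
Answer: 4329443917/87843189576 ≈ 0.049286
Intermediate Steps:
s = 1/1033 ≈ 0.00096805
M(U) = 3 (M(U) = 3*((U + U)/(U + U)) = 3*((2*U)/((2*U))) = 3*((2*U)*(1/(2*U))) = 3*1 = 3)
y = -1508616
M(s)/y + (-170 + 615)**2/4017709 = 3/(-1508616) + (-170 + 615)**2/4017709 = 3*(-1/1508616) + 445**2*(1/4017709) = -1/502872 + 198025*(1/4017709) = -1/502872 + 198025/4017709 = 4329443917/87843189576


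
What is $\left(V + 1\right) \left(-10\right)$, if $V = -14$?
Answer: $130$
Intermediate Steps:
$\left(V + 1\right) \left(-10\right) = \left(-14 + 1\right) \left(-10\right) = \left(-13\right) \left(-10\right) = 130$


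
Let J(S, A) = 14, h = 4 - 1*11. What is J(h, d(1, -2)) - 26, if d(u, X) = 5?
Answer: -12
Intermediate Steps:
h = -7 (h = 4 - 11 = -7)
J(h, d(1, -2)) - 26 = 14 - 26 = -12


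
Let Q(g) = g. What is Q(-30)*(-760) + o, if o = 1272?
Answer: 24072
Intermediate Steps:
Q(-30)*(-760) + o = -30*(-760) + 1272 = 22800 + 1272 = 24072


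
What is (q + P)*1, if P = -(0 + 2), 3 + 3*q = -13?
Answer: -22/3 ≈ -7.3333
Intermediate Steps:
q = -16/3 (q = -1 + (⅓)*(-13) = -1 - 13/3 = -16/3 ≈ -5.3333)
P = -2 (P = -1*2 = -2)
(q + P)*1 = (-16/3 - 2)*1 = -22/3*1 = -22/3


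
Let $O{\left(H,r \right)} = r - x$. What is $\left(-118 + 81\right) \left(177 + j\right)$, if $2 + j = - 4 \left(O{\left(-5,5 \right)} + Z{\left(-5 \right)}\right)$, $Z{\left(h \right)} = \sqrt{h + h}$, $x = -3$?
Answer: $-5291 + 148 i \sqrt{10} \approx -5291.0 + 468.02 i$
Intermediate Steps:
$Z{\left(h \right)} = \sqrt{2} \sqrt{h}$ ($Z{\left(h \right)} = \sqrt{2 h} = \sqrt{2} \sqrt{h}$)
$O{\left(H,r \right)} = 3 + r$ ($O{\left(H,r \right)} = r - -3 = r + 3 = 3 + r$)
$j = -34 - 4 i \sqrt{10}$ ($j = -2 - 4 \left(\left(3 + 5\right) + \sqrt{2} \sqrt{-5}\right) = -2 - 4 \left(8 + \sqrt{2} i \sqrt{5}\right) = -2 - 4 \left(8 + i \sqrt{10}\right) = -2 - \left(32 + 4 i \sqrt{10}\right) = -34 - 4 i \sqrt{10} \approx -34.0 - 12.649 i$)
$\left(-118 + 81\right) \left(177 + j\right) = \left(-118 + 81\right) \left(177 - \left(34 + 4 i \sqrt{10}\right)\right) = - 37 \left(143 - 4 i \sqrt{10}\right) = -5291 + 148 i \sqrt{10}$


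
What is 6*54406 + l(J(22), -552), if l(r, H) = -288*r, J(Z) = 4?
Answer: 325284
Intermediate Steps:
6*54406 + l(J(22), -552) = 6*54406 - 288*4 = 326436 - 1152 = 325284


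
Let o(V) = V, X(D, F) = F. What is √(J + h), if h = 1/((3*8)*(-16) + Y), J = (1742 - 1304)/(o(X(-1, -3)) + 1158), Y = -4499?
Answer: √1339529976015/1879955 ≈ 0.61564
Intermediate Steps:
J = 146/385 (J = (1742 - 1304)/(-3 + 1158) = 438/1155 = 438*(1/1155) = 146/385 ≈ 0.37922)
h = -1/4883 (h = 1/((3*8)*(-16) - 4499) = 1/(24*(-16) - 4499) = 1/(-384 - 4499) = 1/(-4883) = -1/4883 ≈ -0.00020479)
√(J + h) = √(146/385 - 1/4883) = √(712533/1879955) = √1339529976015/1879955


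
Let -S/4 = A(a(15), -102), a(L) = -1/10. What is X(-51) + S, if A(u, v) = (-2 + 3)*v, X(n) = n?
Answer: 357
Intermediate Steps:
a(L) = -⅒ (a(L) = -1*⅒ = -⅒)
A(u, v) = v (A(u, v) = 1*v = v)
S = 408 (S = -4*(-102) = 408)
X(-51) + S = -51 + 408 = 357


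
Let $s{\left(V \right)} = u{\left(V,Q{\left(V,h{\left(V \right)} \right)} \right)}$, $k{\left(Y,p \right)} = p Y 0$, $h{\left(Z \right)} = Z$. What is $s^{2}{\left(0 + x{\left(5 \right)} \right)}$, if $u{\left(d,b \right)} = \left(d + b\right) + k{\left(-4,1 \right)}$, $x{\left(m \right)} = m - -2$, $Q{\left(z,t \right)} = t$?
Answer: $196$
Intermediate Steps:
$k{\left(Y,p \right)} = 0$ ($k{\left(Y,p \right)} = Y p 0 = 0$)
$x{\left(m \right)} = 2 + m$ ($x{\left(m \right)} = m + 2 = 2 + m$)
$u{\left(d,b \right)} = b + d$ ($u{\left(d,b \right)} = \left(d + b\right) + 0 = \left(b + d\right) + 0 = b + d$)
$s{\left(V \right)} = 2 V$ ($s{\left(V \right)} = V + V = 2 V$)
$s^{2}{\left(0 + x{\left(5 \right)} \right)} = \left(2 \left(0 + \left(2 + 5\right)\right)\right)^{2} = \left(2 \left(0 + 7\right)\right)^{2} = \left(2 \cdot 7\right)^{2} = 14^{2} = 196$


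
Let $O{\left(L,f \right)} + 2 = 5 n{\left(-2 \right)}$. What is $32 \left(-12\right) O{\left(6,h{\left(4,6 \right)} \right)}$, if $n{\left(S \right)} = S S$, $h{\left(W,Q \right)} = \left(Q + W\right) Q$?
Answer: $-6912$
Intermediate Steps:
$h{\left(W,Q \right)} = Q \left(Q + W\right)$
$n{\left(S \right)} = S^{2}$
$O{\left(L,f \right)} = 18$ ($O{\left(L,f \right)} = -2 + 5 \left(-2\right)^{2} = -2 + 5 \cdot 4 = -2 + 20 = 18$)
$32 \left(-12\right) O{\left(6,h{\left(4,6 \right)} \right)} = 32 \left(-12\right) 18 = \left(-384\right) 18 = -6912$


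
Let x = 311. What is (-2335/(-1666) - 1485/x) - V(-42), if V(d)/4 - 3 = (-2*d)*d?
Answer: 7303828775/518126 ≈ 14097.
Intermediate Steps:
V(d) = 12 - 8*d**2 (V(d) = 12 + 4*((-2*d)*d) = 12 + 4*(-2*d**2) = 12 - 8*d**2)
(-2335/(-1666) - 1485/x) - V(-42) = (-2335/(-1666) - 1485/311) - (12 - 8*(-42)**2) = (-2335*(-1/1666) - 1485*1/311) - (12 - 8*1764) = (2335/1666 - 1485/311) - (12 - 14112) = -1747825/518126 - 1*(-14100) = -1747825/518126 + 14100 = 7303828775/518126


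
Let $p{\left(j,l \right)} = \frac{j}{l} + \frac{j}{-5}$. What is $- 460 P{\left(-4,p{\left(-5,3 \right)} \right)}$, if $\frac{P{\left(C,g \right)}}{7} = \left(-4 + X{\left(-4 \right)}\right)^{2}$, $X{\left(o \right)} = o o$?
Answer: $-463680$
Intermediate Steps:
$X{\left(o \right)} = o^{2}$
$p{\left(j,l \right)} = - \frac{j}{5} + \frac{j}{l}$ ($p{\left(j,l \right)} = \frac{j}{l} + j \left(- \frac{1}{5}\right) = \frac{j}{l} - \frac{j}{5} = - \frac{j}{5} + \frac{j}{l}$)
$P{\left(C,g \right)} = 1008$ ($P{\left(C,g \right)} = 7 \left(-4 + \left(-4\right)^{2}\right)^{2} = 7 \left(-4 + 16\right)^{2} = 7 \cdot 12^{2} = 7 \cdot 144 = 1008$)
$- 460 P{\left(-4,p{\left(-5,3 \right)} \right)} = \left(-460\right) 1008 = -463680$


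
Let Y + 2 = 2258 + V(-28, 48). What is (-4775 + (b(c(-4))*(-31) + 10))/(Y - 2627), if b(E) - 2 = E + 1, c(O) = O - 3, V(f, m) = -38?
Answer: 4641/409 ≈ 11.347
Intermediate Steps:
c(O) = -3 + O
b(E) = 3 + E (b(E) = 2 + (E + 1) = 2 + (1 + E) = 3 + E)
Y = 2218 (Y = -2 + (2258 - 38) = -2 + 2220 = 2218)
(-4775 + (b(c(-4))*(-31) + 10))/(Y - 2627) = (-4775 + ((3 + (-3 - 4))*(-31) + 10))/(2218 - 2627) = (-4775 + ((3 - 7)*(-31) + 10))/(-409) = (-4775 + (-4*(-31) + 10))*(-1/409) = (-4775 + (124 + 10))*(-1/409) = (-4775 + 134)*(-1/409) = -4641*(-1/409) = 4641/409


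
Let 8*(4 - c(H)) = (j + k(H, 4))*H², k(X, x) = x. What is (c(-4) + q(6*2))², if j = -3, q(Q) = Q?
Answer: 196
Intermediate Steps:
c(H) = 4 - H²/8 (c(H) = 4 - (-3 + 4)*H²/8 = 4 - H²/8)
(c(-4) + q(6*2))² = ((4 - ⅛*(-4)²) + 6*2)² = ((4 - ⅛*16) + 12)² = ((4 - 2) + 12)² = (2 + 12)² = 14² = 196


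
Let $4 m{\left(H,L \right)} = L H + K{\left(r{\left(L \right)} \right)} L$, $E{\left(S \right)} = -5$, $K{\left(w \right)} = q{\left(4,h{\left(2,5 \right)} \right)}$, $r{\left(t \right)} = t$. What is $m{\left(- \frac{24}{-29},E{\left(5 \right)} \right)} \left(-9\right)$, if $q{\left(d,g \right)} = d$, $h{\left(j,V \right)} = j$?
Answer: $\frac{1575}{29} \approx 54.31$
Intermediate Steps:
$K{\left(w \right)} = 4$
$m{\left(H,L \right)} = L + \frac{H L}{4}$ ($m{\left(H,L \right)} = \frac{L H + 4 L}{4} = \frac{H L + 4 L}{4} = \frac{4 L + H L}{4} = L + \frac{H L}{4}$)
$m{\left(- \frac{24}{-29},E{\left(5 \right)} \right)} \left(-9\right) = \frac{1}{4} \left(-5\right) \left(4 - \frac{24}{-29}\right) \left(-9\right) = \frac{1}{4} \left(-5\right) \left(4 - - \frac{24}{29}\right) \left(-9\right) = \frac{1}{4} \left(-5\right) \left(4 + \frac{24}{29}\right) \left(-9\right) = \frac{1}{4} \left(-5\right) \frac{140}{29} \left(-9\right) = \left(- \frac{175}{29}\right) \left(-9\right) = \frac{1575}{29}$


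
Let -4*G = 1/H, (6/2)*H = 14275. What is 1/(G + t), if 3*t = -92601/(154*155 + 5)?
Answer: -54530500/70503093 ≈ -0.77345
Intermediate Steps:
H = 14275/3 (H = (1/3)*14275 = 14275/3 ≈ 4758.3)
G = -3/57100 (G = -1/(4*14275/3) = -1/4*3/14275 = -3/57100 ≈ -5.2539e-5)
t = -30867/23875 (t = (-92601/(154*155 + 5))/3 = (-92601/(23870 + 5))/3 = (-92601/23875)/3 = (-92601*1/23875)/3 = (1/3)*(-92601/23875) = -30867/23875 ≈ -1.2929)
1/(G + t) = 1/(-3/57100 - 30867/23875) = 1/(-70503093/54530500) = -54530500/70503093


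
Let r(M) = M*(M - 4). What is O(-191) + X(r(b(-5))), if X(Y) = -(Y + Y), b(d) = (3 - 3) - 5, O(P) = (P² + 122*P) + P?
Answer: 12898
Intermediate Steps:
O(P) = P² + 123*P
b(d) = -5 (b(d) = 0 - 5 = -5)
r(M) = M*(-4 + M)
X(Y) = -2*Y
O(-191) + X(r(b(-5))) = -191*(123 - 191) - (-10)*(-4 - 5) = -191*(-68) - (-10)*(-9) = 12988 - 2*45 = 12988 - 90 = 12898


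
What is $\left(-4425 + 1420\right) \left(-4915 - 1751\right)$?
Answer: $20031330$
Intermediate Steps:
$\left(-4425 + 1420\right) \left(-4915 - 1751\right) = \left(-3005\right) \left(-6666\right) = 20031330$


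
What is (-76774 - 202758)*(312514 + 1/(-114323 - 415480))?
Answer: -46282352167461212/529803 ≈ -8.7358e+10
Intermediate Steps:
(-76774 - 202758)*(312514 + 1/(-114323 - 415480)) = -279532*(312514 + 1/(-529803)) = -279532*(312514 - 1/529803) = -279532*165570854741/529803 = -46282352167461212/529803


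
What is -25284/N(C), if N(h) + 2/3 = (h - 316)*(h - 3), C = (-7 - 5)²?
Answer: 5418/5197 ≈ 1.0425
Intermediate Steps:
C = 144 (C = (-12)² = 144)
N(h) = -⅔ + (-316 + h)*(-3 + h) (N(h) = -⅔ + (h - 316)*(h - 3) = -⅔ + (-316 + h)*(-3 + h))
-25284/N(C) = -25284/(2842/3 + 144² - 319*144) = -25284/(2842/3 + 20736 - 45936) = -25284/(-72758/3) = -25284*(-3/72758) = 5418/5197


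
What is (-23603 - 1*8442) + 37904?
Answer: 5859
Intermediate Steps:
(-23603 - 1*8442) + 37904 = (-23603 - 8442) + 37904 = -32045 + 37904 = 5859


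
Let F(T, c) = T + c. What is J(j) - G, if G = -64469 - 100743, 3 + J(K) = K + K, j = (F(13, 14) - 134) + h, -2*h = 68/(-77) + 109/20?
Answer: 254085267/1540 ≈ 1.6499e+5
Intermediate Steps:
h = -7033/3080 (h = -(68/(-77) + 109/20)/2 = -(68*(-1/77) + 109*(1/20))/2 = -(-68/77 + 109/20)/2 = -1/2*7033/1540 = -7033/3080 ≈ -2.2834)
j = -336593/3080 (j = ((13 + 14) - 134) - 7033/3080 = (27 - 134) - 7033/3080 = -107 - 7033/3080 = -336593/3080 ≈ -109.28)
J(K) = -3 + 2*K (J(K) = -3 + (K + K) = -3 + 2*K)
G = -165212
J(j) - G = (-3 + 2*(-336593/3080)) - 1*(-165212) = (-3 - 336593/1540) + 165212 = -341213/1540 + 165212 = 254085267/1540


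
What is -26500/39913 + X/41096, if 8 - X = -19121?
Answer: -29595293/149114968 ≈ -0.19847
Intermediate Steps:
X = 19129 (X = 8 - 1*(-19121) = 8 + 19121 = 19129)
-26500/39913 + X/41096 = -26500/39913 + 19129/41096 = -26500*1/39913 + 19129*(1/41096) = -26500/39913 + 1739/3736 = -29595293/149114968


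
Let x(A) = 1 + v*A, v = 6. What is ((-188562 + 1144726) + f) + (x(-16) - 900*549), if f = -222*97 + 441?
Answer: 440876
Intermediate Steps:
x(A) = 1 + 6*A
f = -21093 (f = -21534 + 441 = -21093)
((-188562 + 1144726) + f) + (x(-16) - 900*549) = ((-188562 + 1144726) - 21093) + ((1 + 6*(-16)) - 900*549) = (956164 - 21093) + ((1 - 96) - 494100) = 935071 + (-95 - 494100) = 935071 - 494195 = 440876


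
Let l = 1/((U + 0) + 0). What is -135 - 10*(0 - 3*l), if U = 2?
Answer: -120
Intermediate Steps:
l = 1/2 (l = 1/((2 + 0) + 0) = 1/(2 + 0) = 1/2 ≈ 0.50000)
-135 - 10*(0 - 3*l) = -135 - 10*(0 - 3*1/2) = -135 - 10*(0 - 3/2) = -135 - 10*(-3/2) = -135 + 15 = -120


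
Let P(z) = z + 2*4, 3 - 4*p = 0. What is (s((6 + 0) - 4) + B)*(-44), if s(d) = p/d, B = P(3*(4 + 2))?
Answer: -2321/2 ≈ -1160.5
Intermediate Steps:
p = 3/4 (p = 3/4 - 1/4*0 = 3/4 + 0 = 3/4 ≈ 0.75000)
P(z) = 8 + z (P(z) = z + 8 = 8 + z)
B = 26 (B = 8 + 3*(4 + 2) = 8 + 3*6 = 8 + 18 = 26)
s(d) = 3/(4*d)
(s((6 + 0) - 4) + B)*(-44) = (3/(4*((6 + 0) - 4)) + 26)*(-44) = (3/(4*(6 - 4)) + 26)*(-44) = ((3/4)/2 + 26)*(-44) = ((3/4)*(1/2) + 26)*(-44) = (3/8 + 26)*(-44) = (211/8)*(-44) = -2321/2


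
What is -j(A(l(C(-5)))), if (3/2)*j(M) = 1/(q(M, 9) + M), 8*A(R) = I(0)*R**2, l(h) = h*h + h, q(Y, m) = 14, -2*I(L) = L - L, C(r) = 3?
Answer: -1/21 ≈ -0.047619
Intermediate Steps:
I(L) = 0 (I(L) = -(L - L)/2 = -1/2*0 = 0)
l(h) = h + h**2 (l(h) = h**2 + h = h + h**2)
A(R) = 0 (A(R) = (0*R**2)/8 = (1/8)*0 = 0)
j(M) = 2/(3*(14 + M))
-j(A(l(C(-5)))) = -2/(3*(14 + 0)) = -2/(3*14) = -1*1/21 = -1/21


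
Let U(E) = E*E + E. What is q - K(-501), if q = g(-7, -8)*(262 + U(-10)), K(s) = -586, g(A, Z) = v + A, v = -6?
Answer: -3990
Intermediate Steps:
g(A, Z) = -6 + A
U(E) = E + E² (U(E) = E² + E = E + E²)
q = -4576 (q = (-6 - 7)*(262 - 10*(1 - 10)) = -13*(262 - 10*(-9)) = -13*(262 + 90) = -13*352 = -4576)
q - K(-501) = -4576 - 1*(-586) = -4576 + 586 = -3990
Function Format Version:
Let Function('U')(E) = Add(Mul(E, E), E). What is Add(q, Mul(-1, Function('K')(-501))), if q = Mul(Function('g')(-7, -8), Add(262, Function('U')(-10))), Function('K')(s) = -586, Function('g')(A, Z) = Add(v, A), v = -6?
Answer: -3990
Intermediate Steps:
Function('g')(A, Z) = Add(-6, A)
Function('U')(E) = Add(E, Pow(E, 2)) (Function('U')(E) = Add(Pow(E, 2), E) = Add(E, Pow(E, 2)))
q = -4576 (q = Mul(Add(-6, -7), Add(262, Mul(-10, Add(1, -10)))) = Mul(-13, Add(262, Mul(-10, -9))) = Mul(-13, Add(262, 90)) = Mul(-13, 352) = -4576)
Add(q, Mul(-1, Function('K')(-501))) = Add(-4576, Mul(-1, -586)) = Add(-4576, 586) = -3990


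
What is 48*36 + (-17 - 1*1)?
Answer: 1710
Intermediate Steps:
48*36 + (-17 - 1*1) = 1728 + (-17 - 1) = 1728 - 18 = 1710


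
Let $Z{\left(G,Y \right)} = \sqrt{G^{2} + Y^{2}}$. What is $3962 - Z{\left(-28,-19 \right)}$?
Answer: $3962 - \sqrt{1145} \approx 3928.2$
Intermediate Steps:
$3962 - Z{\left(-28,-19 \right)} = 3962 - \sqrt{\left(-28\right)^{2} + \left(-19\right)^{2}} = 3962 - \sqrt{784 + 361} = 3962 - \sqrt{1145}$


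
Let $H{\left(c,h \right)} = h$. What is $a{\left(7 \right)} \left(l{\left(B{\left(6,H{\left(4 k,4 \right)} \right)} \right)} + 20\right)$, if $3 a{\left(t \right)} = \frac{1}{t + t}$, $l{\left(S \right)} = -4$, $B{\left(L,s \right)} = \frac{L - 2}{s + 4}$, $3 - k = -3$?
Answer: $\frac{8}{21} \approx 0.38095$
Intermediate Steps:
$k = 6$ ($k = 3 - -3 = 3 + 3 = 6$)
$B{\left(L,s \right)} = \frac{-2 + L}{4 + s}$
$a{\left(t \right)} = \frac{1}{6 t}$ ($a{\left(t \right)} = \frac{1}{3 \left(t + t\right)} = \frac{1}{3 \cdot 2 t} = \frac{\frac{1}{2} \frac{1}{t}}{3} = \frac{1}{6 t}$)
$a{\left(7 \right)} \left(l{\left(B{\left(6,H{\left(4 k,4 \right)} \right)} \right)} + 20\right) = \frac{1}{6 \cdot 7} \left(-4 + 20\right) = \frac{1}{6} \cdot \frac{1}{7} \cdot 16 = \frac{1}{42} \cdot 16 = \frac{8}{21}$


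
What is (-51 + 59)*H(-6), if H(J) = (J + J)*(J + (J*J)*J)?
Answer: 21312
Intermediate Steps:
H(J) = 2*J*(J + J³) (H(J) = (2*J)*(J + J²*J) = (2*J)*(J + J³) = 2*J*(J + J³))
(-51 + 59)*H(-6) = (-51 + 59)*(2*(-6)²*(1 + (-6)²)) = 8*(2*36*(1 + 36)) = 8*(2*36*37) = 8*2664 = 21312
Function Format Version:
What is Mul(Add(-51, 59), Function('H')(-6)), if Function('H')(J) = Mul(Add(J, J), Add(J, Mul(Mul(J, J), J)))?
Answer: 21312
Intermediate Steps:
Function('H')(J) = Mul(2, J, Add(J, Pow(J, 3))) (Function('H')(J) = Mul(Mul(2, J), Add(J, Mul(Pow(J, 2), J))) = Mul(Mul(2, J), Add(J, Pow(J, 3))) = Mul(2, J, Add(J, Pow(J, 3))))
Mul(Add(-51, 59), Function('H')(-6)) = Mul(Add(-51, 59), Mul(2, Pow(-6, 2), Add(1, Pow(-6, 2)))) = Mul(8, Mul(2, 36, Add(1, 36))) = Mul(8, Mul(2, 36, 37)) = Mul(8, 2664) = 21312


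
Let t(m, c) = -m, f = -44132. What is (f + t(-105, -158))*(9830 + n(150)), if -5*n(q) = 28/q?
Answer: -162293912372/375 ≈ -4.3278e+8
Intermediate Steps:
n(q) = -28/(5*q)
(f + t(-105, -158))*(9830 + n(150)) = (-44132 - 1*(-105))*(9830 - 28/5/150) = (-44132 + 105)*(9830 - 28/5*1/150) = -44027*(9830 - 14/375) = -44027*3686236/375 = -162293912372/375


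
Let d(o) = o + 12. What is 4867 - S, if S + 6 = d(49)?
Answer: 4812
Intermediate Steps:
d(o) = 12 + o
S = 55 (S = -6 + (12 + 49) = -6 + 61 = 55)
4867 - S = 4867 - 1*55 = 4867 - 55 = 4812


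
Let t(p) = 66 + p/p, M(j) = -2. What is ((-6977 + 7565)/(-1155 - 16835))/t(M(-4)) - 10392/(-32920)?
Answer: 4466583/14171237 ≈ 0.31519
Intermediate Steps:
t(p) = 67 (t(p) = 66 + 1 = 67)
((-6977 + 7565)/(-1155 - 16835))/t(M(-4)) - 10392/(-32920) = ((-6977 + 7565)/(-1155 - 16835))/67 - 10392/(-32920) = (588/(-17990))*(1/67) - 10392*(-1/32920) = (588*(-1/17990))*(1/67) + 1299/4115 = -42/1285*1/67 + 1299/4115 = -42/86095 + 1299/4115 = 4466583/14171237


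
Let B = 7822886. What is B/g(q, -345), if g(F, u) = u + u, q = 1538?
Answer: -3911443/345 ≈ -11338.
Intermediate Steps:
g(F, u) = 2*u
B/g(q, -345) = 7822886/((2*(-345))) = 7822886/(-690) = 7822886*(-1/690) = -3911443/345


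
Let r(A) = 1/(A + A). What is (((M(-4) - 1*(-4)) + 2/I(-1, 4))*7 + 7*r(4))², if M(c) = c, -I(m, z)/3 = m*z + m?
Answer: 47089/14400 ≈ 3.2701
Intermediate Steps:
r(A) = 1/(2*A)
I(m, z) = -3*m - 3*m*z (I(m, z) = -3*(m*z + m) = -3*(m + m*z) = -3*m - 3*m*z)
(((M(-4) - 1*(-4)) + 2/I(-1, 4))*7 + 7*r(4))² = (((-4 - 1*(-4)) + 2/((-3*(-1)*(1 + 4))))*7 + 7*((½)/4))² = (((-4 + 4) + 2/((-3*(-1)*5)))*7 + 7*((½)*(¼)))² = ((0 + 2/15)*7 + 7*(⅛))² = ((0 + 2*(1/15))*7 + 7/8)² = ((0 + 2/15)*7 + 7/8)² = ((2/15)*7 + 7/8)² = (14/15 + 7/8)² = (217/120)² = 47089/14400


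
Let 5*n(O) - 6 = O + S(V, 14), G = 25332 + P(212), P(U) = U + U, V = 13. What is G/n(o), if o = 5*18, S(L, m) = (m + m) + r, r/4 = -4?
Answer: 32195/27 ≈ 1192.4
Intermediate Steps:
r = -16 (r = 4*(-4) = -16)
S(L, m) = -16 + 2*m (S(L, m) = (m + m) - 16 = 2*m - 16 = -16 + 2*m)
P(U) = 2*U
o = 90
G = 25756 (G = 25332 + 2*212 = 25332 + 424 = 25756)
n(O) = 18/5 + O/5 (n(O) = 6/5 + (O + (-16 + 2*14))/5 = 6/5 + (O + (-16 + 28))/5 = 6/5 + (O + 12)/5 = 6/5 + (12 + O)/5 = 6/5 + (12/5 + O/5) = 18/5 + O/5)
G/n(o) = 25756/(18/5 + (⅕)*90) = 25756/(18/5 + 18) = 25756/(108/5) = 25756*(5/108) = 32195/27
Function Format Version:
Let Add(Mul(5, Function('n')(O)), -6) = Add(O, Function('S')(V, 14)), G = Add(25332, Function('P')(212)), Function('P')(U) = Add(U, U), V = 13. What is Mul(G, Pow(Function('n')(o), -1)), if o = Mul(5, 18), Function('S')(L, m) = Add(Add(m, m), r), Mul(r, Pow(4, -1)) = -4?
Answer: Rational(32195, 27) ≈ 1192.4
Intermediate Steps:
r = -16 (r = Mul(4, -4) = -16)
Function('S')(L, m) = Add(-16, Mul(2, m)) (Function('S')(L, m) = Add(Add(m, m), -16) = Add(Mul(2, m), -16) = Add(-16, Mul(2, m)))
Function('P')(U) = Mul(2, U)
o = 90
G = 25756 (G = Add(25332, Mul(2, 212)) = Add(25332, 424) = 25756)
Function('n')(O) = Add(Rational(18, 5), Mul(Rational(1, 5), O)) (Function('n')(O) = Add(Rational(6, 5), Mul(Rational(1, 5), Add(O, Add(-16, Mul(2, 14))))) = Add(Rational(6, 5), Mul(Rational(1, 5), Add(O, Add(-16, 28)))) = Add(Rational(6, 5), Mul(Rational(1, 5), Add(O, 12))) = Add(Rational(6, 5), Mul(Rational(1, 5), Add(12, O))) = Add(Rational(6, 5), Add(Rational(12, 5), Mul(Rational(1, 5), O))) = Add(Rational(18, 5), Mul(Rational(1, 5), O)))
Mul(G, Pow(Function('n')(o), -1)) = Mul(25756, Pow(Add(Rational(18, 5), Mul(Rational(1, 5), 90)), -1)) = Mul(25756, Pow(Add(Rational(18, 5), 18), -1)) = Mul(25756, Pow(Rational(108, 5), -1)) = Mul(25756, Rational(5, 108)) = Rational(32195, 27)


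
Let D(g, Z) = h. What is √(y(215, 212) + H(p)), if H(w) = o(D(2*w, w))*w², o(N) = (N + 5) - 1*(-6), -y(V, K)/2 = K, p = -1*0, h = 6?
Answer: 2*I*√106 ≈ 20.591*I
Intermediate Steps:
p = 0
D(g, Z) = 6
y(V, K) = -2*K
o(N) = 11 + N (o(N) = (5 + N) + 6 = 11 + N)
H(w) = 17*w² (H(w) = (11 + 6)*w² = 17*w²)
√(y(215, 212) + H(p)) = √(-2*212 + 17*0²) = √(-424 + 17*0) = √(-424 + 0) = √(-424) = 2*I*√106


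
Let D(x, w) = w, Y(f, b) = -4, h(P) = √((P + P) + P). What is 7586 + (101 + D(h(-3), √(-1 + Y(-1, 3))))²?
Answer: 17782 + 202*I*√5 ≈ 17782.0 + 451.69*I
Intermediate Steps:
h(P) = √3*√P (h(P) = √(2*P + P) = √(3*P) = √3*√P)
7586 + (101 + D(h(-3), √(-1 + Y(-1, 3))))² = 7586 + (101 + √(-1 - 4))² = 7586 + (101 + √(-5))² = 7586 + (101 + I*√5)²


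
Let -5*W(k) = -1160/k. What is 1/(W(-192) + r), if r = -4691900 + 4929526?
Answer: 24/5702995 ≈ 4.2083e-6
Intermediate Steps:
W(k) = 232/k (W(k) = -(-232)/k = 232/k)
r = 237626
1/(W(-192) + r) = 1/(232/(-192) + 237626) = 1/(232*(-1/192) + 237626) = 1/(-29/24 + 237626) = 1/(5702995/24) = 24/5702995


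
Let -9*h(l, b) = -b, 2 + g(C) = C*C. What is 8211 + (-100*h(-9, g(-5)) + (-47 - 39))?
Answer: 70825/9 ≈ 7869.4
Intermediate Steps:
g(C) = -2 + C² (g(C) = -2 + C*C = -2 + C²)
h(l, b) = b/9 (h(l, b) = -(-1)*b/9 = b/9)
8211 + (-100*h(-9, g(-5)) + (-47 - 39)) = 8211 + (-100*(-2 + (-5)²)/9 + (-47 - 39)) = 8211 + (-100*(-2 + 25)/9 - 86) = 8211 + (-100*23/9 - 86) = 8211 + (-2300/9 - 86) = 8211 - 3074/9 = 70825/9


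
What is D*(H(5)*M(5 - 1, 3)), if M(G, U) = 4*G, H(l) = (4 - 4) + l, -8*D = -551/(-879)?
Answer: -5510/879 ≈ -6.2685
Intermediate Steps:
D = -551/7032 (D = -(-551)/(8*(-879)) = -(-551)*(-1)/(8*879) = -⅛*551/879 = -551/7032 ≈ -0.078356)
H(l) = l (H(l) = 0 + l = l)
D*(H(5)*M(5 - 1, 3)) = -2755*4*(5 - 1)/7032 = -2755*4*4/7032 = -2755*16/7032 = -551/7032*80 = -5510/879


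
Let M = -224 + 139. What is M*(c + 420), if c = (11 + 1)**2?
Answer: -47940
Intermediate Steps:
M = -85
c = 144 (c = 12**2 = 144)
M*(c + 420) = -85*(144 + 420) = -85*564 = -47940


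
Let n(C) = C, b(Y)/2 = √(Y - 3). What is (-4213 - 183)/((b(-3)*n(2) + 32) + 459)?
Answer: -2158436/241177 + 17584*I*√6/241177 ≈ -8.9496 + 0.17859*I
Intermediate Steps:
b(Y) = 2*√(-3 + Y) (b(Y) = 2*√(Y - 3) = 2*√(-3 + Y))
(-4213 - 183)/((b(-3)*n(2) + 32) + 459) = (-4213 - 183)/(((2*√(-3 - 3))*2 + 32) + 459) = -4396/(((2*√(-6))*2 + 32) + 459) = -4396/(((2*(I*√6))*2 + 32) + 459) = -4396/(((2*I*√6)*2 + 32) + 459) = -4396/((4*I*√6 + 32) + 459) = -4396/((32 + 4*I*√6) + 459) = -4396/(491 + 4*I*√6)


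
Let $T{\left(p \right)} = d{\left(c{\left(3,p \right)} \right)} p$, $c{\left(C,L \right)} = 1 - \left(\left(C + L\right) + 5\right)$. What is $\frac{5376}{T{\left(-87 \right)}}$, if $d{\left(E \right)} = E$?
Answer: $- \frac{112}{145} \approx -0.77241$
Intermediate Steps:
$c{\left(C,L \right)} = -4 - C - L$ ($c{\left(C,L \right)} = 1 - \left(5 + C + L\right) = -4 - C - L$)
$T{\left(p \right)} = p \left(-7 - p\right)$ ($T{\left(p \right)} = \left(-4 - 3 - p\right) p = \left(-7 - p\right) p = p \left(-7 - p\right)$)
$\frac{5376}{T{\left(-87 \right)}} = \frac{5376}{\left(-1\right) \left(-87\right) \left(7 - 87\right)} = \frac{5376}{\left(-1\right) \left(-87\right) \left(-80\right)} = \frac{5376}{-6960} = 5376 \left(- \frac{1}{6960}\right) = - \frac{112}{145}$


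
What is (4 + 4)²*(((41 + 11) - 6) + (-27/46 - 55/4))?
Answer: 46608/23 ≈ 2026.4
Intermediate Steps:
(4 + 4)²*(((41 + 11) - 6) + (-27/46 - 55/4)) = 8²*((52 - 6) + (-27*1/46 - 55*¼)) = 64*(46 + (-27/46 - 55/4)) = 64*(46 - 1319/92) = 64*(2913/92) = 46608/23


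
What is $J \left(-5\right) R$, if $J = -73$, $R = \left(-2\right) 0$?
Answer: $0$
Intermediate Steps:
$R = 0$
$J \left(-5\right) R = \left(-73\right) \left(-5\right) 0 = 365 \cdot 0 = 0$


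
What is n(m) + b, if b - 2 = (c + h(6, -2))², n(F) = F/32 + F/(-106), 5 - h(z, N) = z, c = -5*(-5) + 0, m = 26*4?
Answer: 123017/212 ≈ 580.27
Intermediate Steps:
m = 104
c = 25 (c = 25 + 0 = 25)
h(z, N) = 5 - z
n(F) = 37*F/1696 (n(F) = F*(1/32) + F*(-1/106) = F/32 - F/106 = 37*F/1696)
b = 578 (b = 2 + (25 + (5 - 1*6))² = 2 + (25 + (5 - 6))² = 2 + (25 - 1)² = 2 + 24² = 2 + 576 = 578)
n(m) + b = (37/1696)*104 + 578 = 481/212 + 578 = 123017/212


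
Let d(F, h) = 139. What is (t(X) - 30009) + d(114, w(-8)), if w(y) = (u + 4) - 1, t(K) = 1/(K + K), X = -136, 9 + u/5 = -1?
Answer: -8124641/272 ≈ -29870.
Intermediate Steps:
u = -50 (u = -45 + 5*(-1) = -45 - 5 = -50)
t(K) = 1/(2*K)
w(y) = -47 (w(y) = (-50 + 4) - 1 = -46 - 1 = -47)
(t(X) - 30009) + d(114, w(-8)) = ((1/2)/(-136) - 30009) + 139 = ((1/2)*(-1/136) - 30009) + 139 = (-1/272 - 30009) + 139 = -8162449/272 + 139 = -8124641/272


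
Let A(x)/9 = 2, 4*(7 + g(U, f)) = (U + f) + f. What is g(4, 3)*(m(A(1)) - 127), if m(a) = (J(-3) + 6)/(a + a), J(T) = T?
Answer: 4569/8 ≈ 571.13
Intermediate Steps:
g(U, f) = -7 + f/2 + U/4 (g(U, f) = -7 + ((U + f) + f)/4 = -7 + (U + 2*f)/4 = -7 + (f/2 + U/4) = -7 + f/2 + U/4)
A(x) = 18 (A(x) = 9*2 = 18)
m(a) = 3/(2*a) (m(a) = (-3 + 6)/(a + a) = 3/(2*a))
g(4, 3)*(m(A(1)) - 127) = (-7 + (1/2)*3 + (1/4)*4)*((3/2)/18 - 127) = (-7 + 3/2 + 1)*((3/2)*(1/18) - 127) = -9*(1/12 - 127)/2 = -9/2*(-1523/12) = 4569/8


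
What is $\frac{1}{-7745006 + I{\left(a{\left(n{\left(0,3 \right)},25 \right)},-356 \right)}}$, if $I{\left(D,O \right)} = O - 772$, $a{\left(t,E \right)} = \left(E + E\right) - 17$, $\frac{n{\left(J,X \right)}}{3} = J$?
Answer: $- \frac{1}{7746134} \approx -1.291 \cdot 10^{-7}$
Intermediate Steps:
$n{\left(J,X \right)} = 3 J$
$a{\left(t,E \right)} = -17 + 2 E$ ($a{\left(t,E \right)} = 2 E - 17 = -17 + 2 E$)
$I{\left(D,O \right)} = -772 + O$
$\frac{1}{-7745006 + I{\left(a{\left(n{\left(0,3 \right)},25 \right)},-356 \right)}} = \frac{1}{-7745006 - 1128} = \frac{1}{-7746134} = - \frac{1}{7746134}$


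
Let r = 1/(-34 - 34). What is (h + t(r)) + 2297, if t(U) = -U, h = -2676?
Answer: -25771/68 ≈ -378.99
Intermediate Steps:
r = -1/68 (r = 1/(-68) = -1/68 ≈ -0.014706)
(h + t(r)) + 2297 = (-2676 - 1*(-1/68)) + 2297 = (-2676 + 1/68) + 2297 = -181967/68 + 2297 = -25771/68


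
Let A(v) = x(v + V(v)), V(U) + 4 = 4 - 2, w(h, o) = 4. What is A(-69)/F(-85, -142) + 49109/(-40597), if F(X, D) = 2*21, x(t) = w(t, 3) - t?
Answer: 327399/568358 ≈ 0.57604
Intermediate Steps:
V(U) = -2 (V(U) = -4 + (4 - 2) = -4 + 2 = -2)
x(t) = 4 - t
A(v) = 6 - v (A(v) = 4 - (v - 2) = 4 - (-2 + v) = 4 + (2 - v) = 6 - v)
F(X, D) = 42
A(-69)/F(-85, -142) + 49109/(-40597) = (6 - 1*(-69))/42 + 49109/(-40597) = (6 + 69)*(1/42) + 49109*(-1/40597) = 75*(1/42) - 49109/40597 = 25/14 - 49109/40597 = 327399/568358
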